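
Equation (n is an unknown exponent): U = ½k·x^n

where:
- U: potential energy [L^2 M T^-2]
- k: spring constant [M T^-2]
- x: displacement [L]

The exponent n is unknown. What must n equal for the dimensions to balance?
n = 2

U has dimensions [L^2 M T^-2]; x has dimensions [L].
The rest of the RHS has dimensions [M T^-2], so x^n must supply [L^2].
With n = 2: ½k·x^2 has dimensions [L^2 M T^-2], matching the LHS ✓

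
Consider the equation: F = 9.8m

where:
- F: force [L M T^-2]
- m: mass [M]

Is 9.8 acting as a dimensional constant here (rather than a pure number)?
Yes

F has dimensions [L M T^-2], while m alone has dimensions [M]. For the equation to balance, the factor 9.8 must carry dimensions [L T^-2] — it is a dimensional constant (a numerical value of a physical quantity with its units suppressed), not a pure number.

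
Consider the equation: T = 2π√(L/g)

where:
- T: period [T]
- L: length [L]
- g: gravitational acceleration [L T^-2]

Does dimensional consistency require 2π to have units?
No

T has dimensions [T] and √(L/g) already has dimensions [T], so the equation balances without 2π contributing any dimensions. 2π is a pure (dimensionless) number; changing or removing it would not affect dimensional consistency.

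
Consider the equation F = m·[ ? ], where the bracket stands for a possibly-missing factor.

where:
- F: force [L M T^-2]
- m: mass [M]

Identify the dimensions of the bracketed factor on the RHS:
[L T^-2] — acceleration (e.g. a)

F has dimensions [L M T^-2]; m has dimensions [M].
The bracketed factor must supply [L M T^-2] / [M] = [L T^-2].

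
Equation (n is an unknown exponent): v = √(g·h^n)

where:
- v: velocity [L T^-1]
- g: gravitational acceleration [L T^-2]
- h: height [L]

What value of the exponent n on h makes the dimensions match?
n = 1

v has dimensions [L T^-1]; h has dimensions [L].
With n = 1: √(g·h^1) has dimensions [L T^-1], matching the LHS ✓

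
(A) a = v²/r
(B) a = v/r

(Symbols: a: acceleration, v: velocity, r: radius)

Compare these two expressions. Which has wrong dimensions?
(B)

(A) a = v²/r: LHS [L T^-2], RHS [L T^-2] ✓
(B) a = v/r: LHS [L T^-2], RHS [T^-1] ✗

Expression (B) a = v/r is dimensionally incorrect.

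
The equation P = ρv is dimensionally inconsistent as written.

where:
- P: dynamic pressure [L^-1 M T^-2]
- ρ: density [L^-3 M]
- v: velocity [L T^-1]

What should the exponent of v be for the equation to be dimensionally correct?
The exponent of v should be 2: P = ρv^2

The LHS P has dimensions [L^-1 M T^-2]; v has dimensions [L T^-1].
As written, the RHS ρv (exponent 1 on v) has dimensions [L^-2 M T^-1], which does not match.
With exponent 2, the RHS ρv^2 has dimensions [L^-1 M T^-2], matching the LHS.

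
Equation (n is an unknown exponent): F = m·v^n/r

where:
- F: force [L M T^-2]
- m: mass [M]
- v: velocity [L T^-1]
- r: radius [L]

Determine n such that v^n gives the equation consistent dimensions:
n = 2

F has dimensions [L M T^-2]; v has dimensions [L T^-1].
The rest of the RHS has dimensions [L^-1 M], so v^n must supply [L^2 T^-2].
With n = 2: m·v^2/r has dimensions [L M T^-2], matching the LHS ✓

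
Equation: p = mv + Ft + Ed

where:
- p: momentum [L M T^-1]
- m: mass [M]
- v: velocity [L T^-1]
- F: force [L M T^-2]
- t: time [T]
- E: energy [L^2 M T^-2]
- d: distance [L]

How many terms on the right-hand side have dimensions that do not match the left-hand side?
1

LHS p: [L M T^-1]
- mv: [L M T^-1] ✓
- Ft: [L M T^-1] ✓
- Ed: [L^3 M T^-2] ✗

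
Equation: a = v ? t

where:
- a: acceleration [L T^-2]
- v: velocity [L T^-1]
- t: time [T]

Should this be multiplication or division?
division (÷): a = v ÷ t

a [L T^-2]; v [L T^-1]; t [T].
v × t → [L] ✗
v ÷ t → [L T^-2] ✓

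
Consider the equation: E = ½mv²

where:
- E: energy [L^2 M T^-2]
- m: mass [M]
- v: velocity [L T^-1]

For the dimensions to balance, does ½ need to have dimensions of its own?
No

E has dimensions [L^2 M T^-2] and mv² already has dimensions [L^2 M T^-2], so the equation balances without ½ contributing any dimensions. ½ is a pure (dimensionless) number; changing or removing it would not affect dimensional consistency.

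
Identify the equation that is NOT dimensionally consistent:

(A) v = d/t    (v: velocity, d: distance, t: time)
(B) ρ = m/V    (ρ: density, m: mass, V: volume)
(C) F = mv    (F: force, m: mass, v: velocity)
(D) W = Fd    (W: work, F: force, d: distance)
(C) F = mv

The equation (C) F = mv is dimensionally incorrect.

LHS (F): [L M T^-2]
RHS (mv): [L M T^-1] ✗

The dimensions do not match. The other three equations balance.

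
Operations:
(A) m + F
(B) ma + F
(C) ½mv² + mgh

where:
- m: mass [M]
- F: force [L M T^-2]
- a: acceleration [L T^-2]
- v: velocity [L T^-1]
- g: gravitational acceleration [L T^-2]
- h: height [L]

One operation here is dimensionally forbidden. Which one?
(A) m + F

(A) m + F: m [M] and F [L M T^-2] — different dimensions cannot be added/subtracted ✗
(B) ma + F: ma [L M T^-2] and F [L M T^-2] — same dimensions ✓
(C) ½mv² + mgh: ½mv² [L^2 M T^-2] and mgh [L^2 M T^-2] — same dimensions ✓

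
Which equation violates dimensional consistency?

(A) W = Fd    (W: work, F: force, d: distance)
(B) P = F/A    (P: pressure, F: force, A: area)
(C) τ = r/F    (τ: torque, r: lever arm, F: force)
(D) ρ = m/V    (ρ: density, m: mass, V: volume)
(C) τ = r/F

The equation (C) τ = r/F is dimensionally incorrect.

LHS (τ): [L^2 M T^-2]
RHS (r/F): [M^-1 T^2] ✗

The dimensions do not match. The other three equations balance.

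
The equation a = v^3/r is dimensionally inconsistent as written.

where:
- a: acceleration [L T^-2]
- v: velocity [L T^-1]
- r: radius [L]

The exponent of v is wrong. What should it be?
The exponent of v should be 2: a = v^2/r

The LHS a has dimensions [L T^-2]; v has dimensions [L T^-1].
As written, the RHS v^3/r (exponent 3 on v) has dimensions [L^2 T^-3], which does not match.
With exponent 2, the RHS v^2/r has dimensions [L T^-2], matching the LHS.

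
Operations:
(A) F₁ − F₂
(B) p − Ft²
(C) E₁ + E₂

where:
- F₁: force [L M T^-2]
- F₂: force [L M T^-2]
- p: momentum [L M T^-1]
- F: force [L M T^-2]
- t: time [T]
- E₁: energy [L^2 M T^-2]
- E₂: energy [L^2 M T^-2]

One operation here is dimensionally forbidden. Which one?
(B) p − Ft²

(A) F₁ − F₂: F₁ [L M T^-2] and F₂ [L M T^-2] — same dimensions ✓
(B) p − Ft²: p [L M T^-1] and Ft² [L M] — different dimensions cannot be added/subtracted ✗
(C) E₁ + E₂: E₁ [L^2 M T^-2] and E₂ [L^2 M T^-2] — same dimensions ✓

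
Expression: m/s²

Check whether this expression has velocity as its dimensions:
No

The expression m/s² has dimensions [L T^-2], but velocity has dimensions [L T^-1].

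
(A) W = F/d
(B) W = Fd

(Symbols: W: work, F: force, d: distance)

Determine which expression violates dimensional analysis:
(A)

(A) W = F/d: LHS [L^2 M T^-2], RHS [M T^-2] ✗
(B) W = Fd: LHS [L^2 M T^-2], RHS [L^2 M T^-2] ✓

Expression (A) W = F/d is dimensionally incorrect.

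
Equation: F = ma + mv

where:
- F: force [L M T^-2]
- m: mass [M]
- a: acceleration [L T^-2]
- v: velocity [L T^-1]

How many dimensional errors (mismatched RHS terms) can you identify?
1

LHS F: [L M T^-2]
- ma: [L M T^-2] ✓
- mv: [L M T^-1] ✗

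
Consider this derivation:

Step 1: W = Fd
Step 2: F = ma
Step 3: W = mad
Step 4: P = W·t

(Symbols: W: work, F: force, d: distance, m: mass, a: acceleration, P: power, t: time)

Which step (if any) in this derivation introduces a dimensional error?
Step 4

Step 1: W = Fd → LHS [L^2 M T^-2], RHS [L^2 M T^-2] ✓
Step 2: F = ma → LHS [L M T^-2], RHS [L M T^-2] ✓
Step 3: W = mad → LHS [L^2 M T^-2], RHS [L^2 M T^-2] ✓
Step 4: P = W·t → LHS [L^2 M T^-3], RHS [L^2 M T^-1] ✗

The first dimensional inconsistency appears in step 4: P = W·t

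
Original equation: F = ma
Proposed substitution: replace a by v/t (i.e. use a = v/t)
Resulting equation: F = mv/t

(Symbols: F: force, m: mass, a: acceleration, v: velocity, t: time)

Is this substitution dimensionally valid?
Yes

[a] = [L T^-2] and [v/t] = [L T^-2]. These match, so the substitution replaces a quantity by one of the same dimensions and the result F = mv/t has LHS [L M T^-2] vs RHS [L M T^-2] — still consistent.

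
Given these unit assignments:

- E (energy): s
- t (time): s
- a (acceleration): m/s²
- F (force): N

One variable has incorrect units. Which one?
E

The variable E (energy) should have units J, not s.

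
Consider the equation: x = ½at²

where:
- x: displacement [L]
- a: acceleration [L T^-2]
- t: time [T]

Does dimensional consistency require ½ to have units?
No

x has dimensions [L] and at² already has dimensions [L], so the equation balances without ½ contributing any dimensions. ½ is a pure (dimensionless) number; changing or removing it would not affect dimensional consistency.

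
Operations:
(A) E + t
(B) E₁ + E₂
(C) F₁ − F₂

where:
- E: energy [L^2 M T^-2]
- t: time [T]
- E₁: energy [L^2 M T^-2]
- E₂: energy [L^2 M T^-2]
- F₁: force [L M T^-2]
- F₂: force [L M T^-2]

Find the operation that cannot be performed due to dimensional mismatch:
(A) E + t

(A) E + t: E [L^2 M T^-2] and t [T] — different dimensions cannot be added/subtracted ✗
(B) E₁ + E₂: E₁ [L^2 M T^-2] and E₂ [L^2 M T^-2] — same dimensions ✓
(C) F₁ − F₂: F₁ [L M T^-2] and F₂ [L M T^-2] — same dimensions ✓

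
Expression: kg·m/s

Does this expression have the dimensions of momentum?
Yes

The expression kg·m/s has dimensions [L M T^-1], which is exactly momentum [L M T^-1].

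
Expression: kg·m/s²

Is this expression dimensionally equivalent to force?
Yes

The expression kg·m/s² has dimensions [L M T^-2], which is exactly force [L M T^-2].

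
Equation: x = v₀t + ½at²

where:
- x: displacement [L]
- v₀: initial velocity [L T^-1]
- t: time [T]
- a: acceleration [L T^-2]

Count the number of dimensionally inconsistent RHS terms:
0

LHS x: [L]
- v₀t: [L] ✓
- ½at²: [L] ✓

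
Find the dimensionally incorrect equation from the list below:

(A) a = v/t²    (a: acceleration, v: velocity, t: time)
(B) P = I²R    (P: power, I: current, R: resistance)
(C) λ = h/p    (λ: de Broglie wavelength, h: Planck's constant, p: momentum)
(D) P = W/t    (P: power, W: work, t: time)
(A) a = v/t²

The equation (A) a = v/t² is dimensionally incorrect.

LHS (a): [L T^-2]
RHS (v/t²): [L T^-3] ✗

The dimensions do not match. The other three equations balance.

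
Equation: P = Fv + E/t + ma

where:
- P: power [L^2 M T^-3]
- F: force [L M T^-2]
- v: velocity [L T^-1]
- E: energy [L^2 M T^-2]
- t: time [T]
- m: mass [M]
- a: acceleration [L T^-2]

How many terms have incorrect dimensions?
1

LHS P: [L^2 M T^-3]
- Fv: [L^2 M T^-3] ✓
- E/t: [L^2 M T^-3] ✓
- ma: [L M T^-2] ✗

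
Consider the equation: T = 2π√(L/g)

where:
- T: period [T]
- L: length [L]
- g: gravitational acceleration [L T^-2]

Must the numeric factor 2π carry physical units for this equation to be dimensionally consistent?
No

T has dimensions [T] and √(L/g) already has dimensions [T], so the equation balances without 2π contributing any dimensions. 2π is a pure (dimensionless) number; changing or removing it would not affect dimensional consistency.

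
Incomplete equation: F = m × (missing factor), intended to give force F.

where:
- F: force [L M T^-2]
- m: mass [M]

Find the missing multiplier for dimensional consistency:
a (acceleration), dimensions [L T^-2]

F has dimensions [L M T^-2] and m has dimensions [M].
The missing factor must have dimensions [L M T^-2] / [M] = [L T^-2], i.e. acceleration (a).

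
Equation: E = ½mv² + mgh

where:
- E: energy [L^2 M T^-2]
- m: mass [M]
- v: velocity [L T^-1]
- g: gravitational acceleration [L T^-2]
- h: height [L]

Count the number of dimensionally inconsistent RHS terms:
0

LHS E: [L^2 M T^-2]
- ½mv²: [L^2 M T^-2] ✓
- mgh: [L^2 M T^-2] ✓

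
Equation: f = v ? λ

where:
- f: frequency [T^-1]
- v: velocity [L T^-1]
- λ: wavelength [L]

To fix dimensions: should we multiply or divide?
division (÷): f = v ÷ λ

f [T^-1]; v [L T^-1]; λ [L].
v × λ → [L^2 T^-1] ✗
v ÷ λ → [T^-1] ✓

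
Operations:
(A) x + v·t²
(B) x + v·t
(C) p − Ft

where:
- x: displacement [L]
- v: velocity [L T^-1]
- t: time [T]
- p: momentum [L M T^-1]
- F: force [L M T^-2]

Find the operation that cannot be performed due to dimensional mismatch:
(A) x + v·t²

(A) x + v·t²: x [L] and v·t² [L T] — different dimensions cannot be added/subtracted ✗
(B) x + v·t: x [L] and v·t [L] — same dimensions ✓
(C) p − Ft: p [L M T^-1] and Ft [L M T^-1] — same dimensions ✓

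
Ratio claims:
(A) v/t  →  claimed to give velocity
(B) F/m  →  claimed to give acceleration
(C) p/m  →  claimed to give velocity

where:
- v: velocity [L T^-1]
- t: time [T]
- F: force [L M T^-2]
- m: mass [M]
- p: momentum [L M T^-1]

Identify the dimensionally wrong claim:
(A) v/t does not give velocity

(A) v/t: [L T^-2] ≠ velocity [L T^-1] ✗
(B) F/m: [L T^-2] = acceleration [L T^-2] ✓
(C) p/m: [L T^-1] = velocity [L T^-1] ✓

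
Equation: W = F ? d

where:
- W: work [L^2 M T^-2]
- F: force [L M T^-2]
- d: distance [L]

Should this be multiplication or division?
multiplication (×): W = F × d

W [L^2 M T^-2]; F [L M T^-2]; d [L].
F × d → [L^2 M T^-2] ✓
F ÷ d → [M T^-2] ✗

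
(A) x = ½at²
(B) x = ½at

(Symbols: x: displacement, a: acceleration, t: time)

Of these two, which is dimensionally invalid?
(B)

(A) x = ½at²: LHS [L], RHS [L] ✓
(B) x = ½at: LHS [L], RHS [L T^-1] ✗

Expression (B) x = ½at is dimensionally incorrect.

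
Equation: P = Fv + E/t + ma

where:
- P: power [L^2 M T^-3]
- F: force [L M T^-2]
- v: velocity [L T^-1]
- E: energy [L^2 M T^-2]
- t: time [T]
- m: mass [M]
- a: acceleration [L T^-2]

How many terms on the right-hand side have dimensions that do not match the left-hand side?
1

LHS P: [L^2 M T^-3]
- Fv: [L^2 M T^-3] ✓
- E/t: [L^2 M T^-3] ✓
- ma: [L M T^-2] ✗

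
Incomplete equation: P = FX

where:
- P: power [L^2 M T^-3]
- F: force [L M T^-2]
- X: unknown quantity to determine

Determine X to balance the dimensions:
X = v (velocity), dimensions [L T^-1]

P has dimensions [L^2 M T^-3]; the rest of the RHS (F) has dimensions [L M T^-2].
So X must have dimensions [L T^-1] — X = v (velocity).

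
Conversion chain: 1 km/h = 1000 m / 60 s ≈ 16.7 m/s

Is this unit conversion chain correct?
The chain is incorrect (it contains an error).

Incorrect: 1 h = 3600 s, not 60 s (1 km/h ≈ 0.278 m/s)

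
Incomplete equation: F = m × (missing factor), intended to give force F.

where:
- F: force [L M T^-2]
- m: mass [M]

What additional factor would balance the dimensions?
a (acceleration), dimensions [L T^-2]

F has dimensions [L M T^-2] and m has dimensions [M].
The missing factor must have dimensions [L M T^-2] / [M] = [L T^-2], i.e. acceleration (a).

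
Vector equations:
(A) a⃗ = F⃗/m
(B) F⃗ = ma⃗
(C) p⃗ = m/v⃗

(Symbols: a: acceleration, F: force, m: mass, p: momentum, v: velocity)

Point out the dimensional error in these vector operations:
(C) p⃗ = m/v⃗

(A) a⃗ = F⃗/m: LHS [L T^-2], RHS [L T^-2] ✓ — force (vector) divided by mass (scalar)
(B) F⃗ = ma⃗: LHS [L M T^-2], RHS [L M T^-2] ✓ — Force and acceleration are vectors, mass is a scalar
(C) p⃗ = m/v⃗: LHS [L M T^-1], RHS [L^-1 M T] ✗ — momentum is mass times velocity; should be mv⃗ (and division by a vector is undefined)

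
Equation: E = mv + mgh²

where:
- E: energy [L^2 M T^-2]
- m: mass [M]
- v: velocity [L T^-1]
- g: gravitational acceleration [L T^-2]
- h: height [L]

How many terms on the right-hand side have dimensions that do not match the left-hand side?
2

LHS E: [L^2 M T^-2]
- mv: [L M T^-1] ✗
- mgh²: [L^3 M T^-2] ✗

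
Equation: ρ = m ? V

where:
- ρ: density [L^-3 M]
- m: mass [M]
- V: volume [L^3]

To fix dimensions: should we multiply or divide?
division (÷): ρ = m ÷ V

ρ [L^-3 M]; m [M]; V [L^3].
m × V → [L^3 M] ✗
m ÷ V → [L^-3 M] ✓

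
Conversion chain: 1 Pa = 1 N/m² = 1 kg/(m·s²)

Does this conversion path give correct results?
The chain is correct (no errors).

Correct: Pascal is Newton per square meter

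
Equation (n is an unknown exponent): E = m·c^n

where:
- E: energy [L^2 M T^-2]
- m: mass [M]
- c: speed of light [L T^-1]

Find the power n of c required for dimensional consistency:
n = 2

E has dimensions [L^2 M T^-2]; c has dimensions [L T^-1].
The rest of the RHS has dimensions [M], so c^n must supply [L^2 T^-2].
With n = 2: m·c^2 has dimensions [L^2 M T^-2], matching the LHS ✓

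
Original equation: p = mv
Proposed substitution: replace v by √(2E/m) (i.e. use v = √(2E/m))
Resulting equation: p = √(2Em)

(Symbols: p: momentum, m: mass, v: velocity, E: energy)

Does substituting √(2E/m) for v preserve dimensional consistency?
Yes

[v] = [L T^-1] and [√(2E/m)] = [L T^-1]. These match, so the substitution replaces a quantity by one of the same dimensions and the result p = √(2Em) has LHS [L M T^-1] vs RHS [L M T^-1] — still consistent.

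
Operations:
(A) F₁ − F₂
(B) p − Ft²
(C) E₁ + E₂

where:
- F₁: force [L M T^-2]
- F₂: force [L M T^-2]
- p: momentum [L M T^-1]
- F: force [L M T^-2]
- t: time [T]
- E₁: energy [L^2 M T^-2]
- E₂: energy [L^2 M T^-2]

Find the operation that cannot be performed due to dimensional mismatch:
(B) p − Ft²

(A) F₁ − F₂: F₁ [L M T^-2] and F₂ [L M T^-2] — same dimensions ✓
(B) p − Ft²: p [L M T^-1] and Ft² [L M] — different dimensions cannot be added/subtracted ✗
(C) E₁ + E₂: E₁ [L^2 M T^-2] and E₂ [L^2 M T^-2] — same dimensions ✓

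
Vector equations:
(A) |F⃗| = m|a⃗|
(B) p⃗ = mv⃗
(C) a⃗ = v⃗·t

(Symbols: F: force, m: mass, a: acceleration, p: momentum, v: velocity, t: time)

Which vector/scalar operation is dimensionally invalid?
(C) a⃗ = v⃗·t

(A) |F⃗| = m|a⃗|: LHS [L M T^-2], RHS [L M T^-2] ✓ — magnitudes of vectors are scalars
(B) p⃗ = mv⃗: LHS [L M T^-1], RHS [L M T^-1] ✓ — mass (scalar) times velocity (vector)
(C) a⃗ = v⃗·t: LHS [L T^-2], RHS [L] ✗ — acceleration is velocity per time; should be v⃗/t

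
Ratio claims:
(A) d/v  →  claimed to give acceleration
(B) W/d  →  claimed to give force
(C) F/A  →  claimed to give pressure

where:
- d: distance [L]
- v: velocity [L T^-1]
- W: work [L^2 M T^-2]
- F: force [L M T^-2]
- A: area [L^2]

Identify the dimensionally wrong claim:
(A) d/v does not give acceleration

(A) d/v: [T] ≠ acceleration [L T^-2] ✗
(B) W/d: [L M T^-2] = force [L M T^-2] ✓
(C) F/A: [L^-1 M T^-2] = pressure [L^-1 M T^-2] ✓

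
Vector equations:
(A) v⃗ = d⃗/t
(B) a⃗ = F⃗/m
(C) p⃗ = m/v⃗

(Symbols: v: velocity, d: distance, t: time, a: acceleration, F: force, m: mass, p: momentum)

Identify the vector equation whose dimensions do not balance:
(C) p⃗ = m/v⃗

(A) v⃗ = d⃗/t: LHS [L T^-1], RHS [L T^-1] ✓ — displacement (vector) divided by time (scalar)
(B) a⃗ = F⃗/m: LHS [L T^-2], RHS [L T^-2] ✓ — force (vector) divided by mass (scalar)
(C) p⃗ = m/v⃗: LHS [L M T^-1], RHS [L^-1 M T] ✗ — momentum is mass times velocity; should be mv⃗ (and division by a vector is undefined)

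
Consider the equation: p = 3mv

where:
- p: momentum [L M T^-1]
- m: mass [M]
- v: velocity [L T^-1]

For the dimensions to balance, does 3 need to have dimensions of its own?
No

p has dimensions [L M T^-1] and mv already has dimensions [L M T^-1], so the equation balances without 3 contributing any dimensions. 3 is a pure (dimensionless) number; changing or removing it would not affect dimensional consistency.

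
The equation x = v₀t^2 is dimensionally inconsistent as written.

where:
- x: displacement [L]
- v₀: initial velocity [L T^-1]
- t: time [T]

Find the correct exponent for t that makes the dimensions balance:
The exponent of t should be 1: x = v₀t

The LHS x has dimensions [L]; t has dimensions [T].
As written, the RHS v₀t^2 (exponent 2 on t) has dimensions [L T], which does not match.
With exponent 1, the RHS v₀t has dimensions [L], matching the LHS.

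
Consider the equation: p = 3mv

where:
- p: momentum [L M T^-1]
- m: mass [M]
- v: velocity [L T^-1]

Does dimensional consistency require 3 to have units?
No

p has dimensions [L M T^-1] and mv already has dimensions [L M T^-1], so the equation balances without 3 contributing any dimensions. 3 is a pure (dimensionless) number; changing or removing it would not affect dimensional consistency.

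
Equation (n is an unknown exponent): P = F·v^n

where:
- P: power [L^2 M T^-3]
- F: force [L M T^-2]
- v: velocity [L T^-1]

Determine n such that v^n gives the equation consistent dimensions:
n = 1

P has dimensions [L^2 M T^-3]; v has dimensions [L T^-1].
The rest of the RHS has dimensions [L M T^-2], so v^n must supply [L T^-1].
With n = 1: F·v^1 has dimensions [L^2 M T^-3], matching the LHS ✓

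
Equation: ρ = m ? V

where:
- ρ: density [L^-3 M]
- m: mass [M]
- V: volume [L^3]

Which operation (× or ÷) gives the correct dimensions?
division (÷): ρ = m ÷ V

ρ [L^-3 M]; m [M]; V [L^3].
m × V → [L^3 M] ✗
m ÷ V → [L^-3 M] ✓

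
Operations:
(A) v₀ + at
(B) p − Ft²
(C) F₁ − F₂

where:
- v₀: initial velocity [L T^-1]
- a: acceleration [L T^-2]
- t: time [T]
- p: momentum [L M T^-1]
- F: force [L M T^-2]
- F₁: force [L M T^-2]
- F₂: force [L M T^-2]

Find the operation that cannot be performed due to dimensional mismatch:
(B) p − Ft²

(A) v₀ + at: v₀ [L T^-1] and at [L T^-1] — same dimensions ✓
(B) p − Ft²: p [L M T^-1] and Ft² [L M] — different dimensions cannot be added/subtracted ✗
(C) F₁ − F₂: F₁ [L M T^-2] and F₂ [L M T^-2] — same dimensions ✓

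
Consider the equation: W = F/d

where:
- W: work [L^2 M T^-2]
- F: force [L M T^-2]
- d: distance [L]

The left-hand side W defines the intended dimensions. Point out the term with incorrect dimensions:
The right-hand side term F/d

W has dimensions [L^2 M T^-2], but F/d has dimensions [M T^-2], so the term F/d is dimensionally wrong for W.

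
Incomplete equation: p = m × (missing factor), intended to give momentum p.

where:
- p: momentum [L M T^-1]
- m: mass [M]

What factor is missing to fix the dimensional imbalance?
v (velocity), dimensions [L T^-1]

p has dimensions [L M T^-1] and m has dimensions [M].
The missing factor must have dimensions [L M T^-1] / [M] = [L T^-1], i.e. velocity (v).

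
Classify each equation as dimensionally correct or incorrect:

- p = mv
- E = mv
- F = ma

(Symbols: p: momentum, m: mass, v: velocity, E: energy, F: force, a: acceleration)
Dimensionally correct: p = mv, F = ma
Dimensionally incorrect: E = mv
Ordered (correct first, then incorrect): p = mv, F = ma, E = mv

- p = mv: LHS [L M T^-1], RHS [L M T^-1] → correct ✓
- E = mv: LHS [L^2 M T^-2], RHS [L M T^-1] → incorrect ✗
- F = ma: LHS [L M T^-2], RHS [L M T^-2] → correct ✓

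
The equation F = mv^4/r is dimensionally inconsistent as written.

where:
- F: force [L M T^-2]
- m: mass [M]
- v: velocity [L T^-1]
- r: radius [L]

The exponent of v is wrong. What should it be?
The exponent of v should be 2: F = mv^2/r

The LHS F has dimensions [L M T^-2]; v has dimensions [L T^-1].
As written, the RHS mv^4/r (exponent 4 on v) has dimensions [L^3 M T^-4], which does not match.
With exponent 2, the RHS mv^2/r has dimensions [L M T^-2], matching the LHS.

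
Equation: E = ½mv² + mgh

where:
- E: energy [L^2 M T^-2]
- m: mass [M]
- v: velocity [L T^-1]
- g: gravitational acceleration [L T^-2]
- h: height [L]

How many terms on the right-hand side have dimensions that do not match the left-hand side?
0

LHS E: [L^2 M T^-2]
- ½mv²: [L^2 M T^-2] ✓
- mgh: [L^2 M T^-2] ✓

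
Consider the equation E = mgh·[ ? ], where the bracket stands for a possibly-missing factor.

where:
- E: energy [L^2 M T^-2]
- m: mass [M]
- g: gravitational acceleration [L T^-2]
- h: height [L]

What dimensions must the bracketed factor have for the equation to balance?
Nothing is missing — the bracketed factor must be dimensionless.

E has dimensions [L^2 M T^-2] and mgh already has dimensions [L^2 M T^-2], so E = mgh is dimensionally complete.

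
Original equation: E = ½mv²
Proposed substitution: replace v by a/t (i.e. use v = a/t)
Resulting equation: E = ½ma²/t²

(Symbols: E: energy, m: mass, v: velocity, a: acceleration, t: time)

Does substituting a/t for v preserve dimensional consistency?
No

[v] = [L T^-1] and [a/t] = [L T^-3]. These differ, so the substitution replaces a quantity by one of different dimensions and the result E = ½ma²/t² has LHS [L^2 M T^-2] vs RHS [L^2 M T^-6] — inconsistent.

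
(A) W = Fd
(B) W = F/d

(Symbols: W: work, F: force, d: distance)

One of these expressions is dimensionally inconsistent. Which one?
(B)

(A) W = Fd: LHS [L^2 M T^-2], RHS [L^2 M T^-2] ✓
(B) W = F/d: LHS [L^2 M T^-2], RHS [M T^-2] ✗

Expression (B) W = F/d is dimensionally incorrect.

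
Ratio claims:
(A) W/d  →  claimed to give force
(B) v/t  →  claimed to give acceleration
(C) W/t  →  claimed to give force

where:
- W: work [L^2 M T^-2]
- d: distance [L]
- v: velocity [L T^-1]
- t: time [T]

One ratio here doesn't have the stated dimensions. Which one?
(C) W/t does not give force

(A) W/d: [L M T^-2] = force [L M T^-2] ✓
(B) v/t: [L T^-2] = acceleration [L T^-2] ✓
(C) W/t: [L^2 M T^-3] ≠ force [L M T^-2] ✗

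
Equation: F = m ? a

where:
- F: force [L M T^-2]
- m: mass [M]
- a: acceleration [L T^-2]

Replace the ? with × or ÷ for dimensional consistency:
multiplication (×): F = m × a

F [L M T^-2]; m [M]; a [L T^-2].
m × a → [L M T^-2] ✓
m ÷ a → [L^-1 M T^2] ✗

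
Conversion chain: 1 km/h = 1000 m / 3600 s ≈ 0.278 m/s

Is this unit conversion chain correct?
The chain is correct (no errors).

Correct: 1 km = 1000 m, 1 h = 3600 s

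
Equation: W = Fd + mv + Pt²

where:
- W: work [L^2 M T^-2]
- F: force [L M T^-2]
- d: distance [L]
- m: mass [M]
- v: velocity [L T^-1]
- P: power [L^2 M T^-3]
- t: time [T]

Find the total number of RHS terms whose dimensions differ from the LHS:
2

LHS W: [L^2 M T^-2]
- Fd: [L^2 M T^-2] ✓
- mv: [L M T^-1] ✗
- Pt²: [L^2 M T^-1] ✗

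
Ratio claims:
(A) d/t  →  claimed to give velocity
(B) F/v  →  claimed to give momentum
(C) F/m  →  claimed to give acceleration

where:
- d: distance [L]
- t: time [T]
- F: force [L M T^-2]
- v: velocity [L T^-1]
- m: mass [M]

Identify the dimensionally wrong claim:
(B) F/v does not give momentum

(A) d/t: [L T^-1] = velocity [L T^-1] ✓
(B) F/v: [M T^-1] ≠ momentum [L M T^-1] ✗
(C) F/m: [L T^-2] = acceleration [L T^-2] ✓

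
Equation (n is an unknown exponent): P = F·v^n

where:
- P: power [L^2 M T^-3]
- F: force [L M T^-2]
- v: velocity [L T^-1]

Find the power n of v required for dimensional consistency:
n = 1

P has dimensions [L^2 M T^-3]; v has dimensions [L T^-1].
The rest of the RHS has dimensions [L M T^-2], so v^n must supply [L T^-1].
With n = 1: F·v^1 has dimensions [L^2 M T^-3], matching the LHS ✓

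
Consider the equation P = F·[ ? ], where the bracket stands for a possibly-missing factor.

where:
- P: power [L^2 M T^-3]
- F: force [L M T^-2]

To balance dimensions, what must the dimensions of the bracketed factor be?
[L T^-1] — velocity (e.g. v)

P has dimensions [L^2 M T^-3]; F has dimensions [L M T^-2].
The bracketed factor must supply [L^2 M T^-3] / [L M T^-2] = [L T^-1].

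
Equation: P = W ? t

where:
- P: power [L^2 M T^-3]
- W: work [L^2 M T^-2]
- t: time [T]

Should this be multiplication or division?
division (÷): P = W ÷ t

P [L^2 M T^-3]; W [L^2 M T^-2]; t [T].
W × t → [L^2 M T^-1] ✗
W ÷ t → [L^2 M T^-3] ✓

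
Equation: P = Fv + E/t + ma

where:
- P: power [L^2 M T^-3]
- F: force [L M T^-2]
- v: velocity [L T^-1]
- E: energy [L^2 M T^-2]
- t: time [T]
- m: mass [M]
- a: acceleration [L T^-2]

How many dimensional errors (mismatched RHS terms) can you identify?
1

LHS P: [L^2 M T^-3]
- Fv: [L^2 M T^-3] ✓
- E/t: [L^2 M T^-3] ✓
- ma: [L M T^-2] ✗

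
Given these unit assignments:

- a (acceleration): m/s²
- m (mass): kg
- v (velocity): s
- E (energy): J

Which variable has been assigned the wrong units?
v

The variable v (velocity) should have units m/s, not s.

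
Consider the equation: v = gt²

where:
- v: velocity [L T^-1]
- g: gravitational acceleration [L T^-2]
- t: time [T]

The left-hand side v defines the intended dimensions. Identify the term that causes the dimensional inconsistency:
The right-hand side term gt²

v has dimensions [L T^-1], but gt² has dimensions [L], so the term gt² is dimensionally wrong for v.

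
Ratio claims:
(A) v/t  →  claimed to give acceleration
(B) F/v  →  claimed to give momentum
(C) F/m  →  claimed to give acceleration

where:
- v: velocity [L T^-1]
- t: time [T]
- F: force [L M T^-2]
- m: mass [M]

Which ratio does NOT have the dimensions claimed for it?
(B) F/v does not give momentum

(A) v/t: [L T^-2] = acceleration [L T^-2] ✓
(B) F/v: [M T^-1] ≠ momentum [L M T^-1] ✗
(C) F/m: [L T^-2] = acceleration [L T^-2] ✓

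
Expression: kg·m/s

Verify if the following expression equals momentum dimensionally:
Yes

The expression kg·m/s has dimensions [L M T^-1], which is exactly momentum [L M T^-1].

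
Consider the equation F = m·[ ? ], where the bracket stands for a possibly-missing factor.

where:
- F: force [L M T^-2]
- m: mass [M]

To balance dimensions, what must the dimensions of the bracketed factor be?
[L T^-2] — acceleration (e.g. a)

F has dimensions [L M T^-2]; m has dimensions [M].
The bracketed factor must supply [L M T^-2] / [M] = [L T^-2].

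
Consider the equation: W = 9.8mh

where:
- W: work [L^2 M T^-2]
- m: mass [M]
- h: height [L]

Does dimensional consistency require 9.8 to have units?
Yes

W has dimensions [L^2 M T^-2], while mh alone has dimensions [L M]. For the equation to balance, the factor 9.8 must carry dimensions [L T^-2] — it is a dimensional constant (a numerical value of a physical quantity with its units suppressed), not a pure number.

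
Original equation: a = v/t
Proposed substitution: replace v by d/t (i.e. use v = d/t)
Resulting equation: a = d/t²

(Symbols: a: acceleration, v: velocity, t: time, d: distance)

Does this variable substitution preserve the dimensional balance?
Yes

[v] = [L T^-1] and [d/t] = [L T^-1]. These match, so the substitution replaces a quantity by one of the same dimensions and the result a = d/t² has LHS [L T^-2] vs RHS [L T^-2] — still consistent.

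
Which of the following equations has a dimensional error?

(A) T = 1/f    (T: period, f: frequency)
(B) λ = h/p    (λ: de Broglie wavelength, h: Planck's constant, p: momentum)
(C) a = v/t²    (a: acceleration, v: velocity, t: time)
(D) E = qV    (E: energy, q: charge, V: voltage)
(C) a = v/t²

The equation (C) a = v/t² is dimensionally incorrect.

LHS (a): [L T^-2]
RHS (v/t²): [L T^-3] ✗

The dimensions do not match. The other three equations balance.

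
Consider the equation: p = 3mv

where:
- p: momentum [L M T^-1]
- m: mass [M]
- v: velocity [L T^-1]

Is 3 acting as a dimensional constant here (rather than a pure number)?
No

p has dimensions [L M T^-1] and mv already has dimensions [L M T^-1], so the equation balances without 3 contributing any dimensions. 3 is a pure (dimensionless) number; changing or removing it would not affect dimensional consistency.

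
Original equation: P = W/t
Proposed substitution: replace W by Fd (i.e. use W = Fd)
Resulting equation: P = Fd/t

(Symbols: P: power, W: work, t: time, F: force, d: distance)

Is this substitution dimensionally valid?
Yes

[W] = [L^2 M T^-2] and [Fd] = [L^2 M T^-2]. These match, so the substitution replaces a quantity by one of the same dimensions and the result P = Fd/t has LHS [L^2 M T^-3] vs RHS [L^2 M T^-3] — still consistent.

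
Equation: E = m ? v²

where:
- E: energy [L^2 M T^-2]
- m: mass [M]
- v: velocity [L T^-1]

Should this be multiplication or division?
multiplication (×): E = m × v²

E [L^2 M T^-2]; m [M]; v² [L^2 T^-2].
m × v² → [L^2 M T^-2] ✓
m ÷ v² → [L^-2 M T^2] ✗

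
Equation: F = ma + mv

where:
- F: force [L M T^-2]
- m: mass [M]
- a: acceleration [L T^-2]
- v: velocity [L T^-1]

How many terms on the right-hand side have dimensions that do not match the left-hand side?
1

LHS F: [L M T^-2]
- ma: [L M T^-2] ✓
- mv: [L M T^-1] ✗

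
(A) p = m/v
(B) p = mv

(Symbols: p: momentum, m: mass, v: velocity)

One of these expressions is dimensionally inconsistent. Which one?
(A)

(A) p = m/v: LHS [L M T^-1], RHS [L^-1 M T] ✗
(B) p = mv: LHS [L M T^-1], RHS [L M T^-1] ✓

Expression (A) p = m/v is dimensionally incorrect.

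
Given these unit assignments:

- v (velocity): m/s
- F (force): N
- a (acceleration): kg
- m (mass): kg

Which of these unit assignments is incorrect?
a

The variable a (acceleration) should have units m/s², not kg.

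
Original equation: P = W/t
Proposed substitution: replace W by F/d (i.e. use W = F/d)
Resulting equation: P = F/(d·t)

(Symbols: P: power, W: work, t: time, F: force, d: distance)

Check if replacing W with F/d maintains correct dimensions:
No

[W] = [L^2 M T^-2] and [F/d] = [M T^-2]. These differ, so the substitution replaces a quantity by one of different dimensions and the result P = F/(d·t) has LHS [L^2 M T^-3] vs RHS [M T^-3] — inconsistent.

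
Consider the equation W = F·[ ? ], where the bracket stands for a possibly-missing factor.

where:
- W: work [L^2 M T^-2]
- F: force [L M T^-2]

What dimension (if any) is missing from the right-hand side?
[L] — length (e.g. a distance d)

W has dimensions [L^2 M T^-2]; F has dimensions [L M T^-2].
The bracketed factor must supply [L^2 M T^-2] / [L M T^-2] = [L].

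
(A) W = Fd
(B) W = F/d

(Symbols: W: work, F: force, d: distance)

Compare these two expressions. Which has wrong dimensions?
(B)

(A) W = Fd: LHS [L^2 M T^-2], RHS [L^2 M T^-2] ✓
(B) W = F/d: LHS [L^2 M T^-2], RHS [M T^-2] ✗

Expression (B) W = F/d is dimensionally incorrect.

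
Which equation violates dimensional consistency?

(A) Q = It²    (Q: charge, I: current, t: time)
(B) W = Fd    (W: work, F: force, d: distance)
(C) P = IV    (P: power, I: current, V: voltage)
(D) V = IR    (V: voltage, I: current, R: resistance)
(A) Q = It²

The equation (A) Q = It² is dimensionally incorrect.

LHS (Q): [I T]
RHS (It²): [I T^2] ✗

The dimensions do not match. The other three equations balance.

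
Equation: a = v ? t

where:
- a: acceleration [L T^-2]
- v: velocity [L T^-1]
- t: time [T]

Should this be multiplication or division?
division (÷): a = v ÷ t

a [L T^-2]; v [L T^-1]; t [T].
v × t → [L] ✗
v ÷ t → [L T^-2] ✓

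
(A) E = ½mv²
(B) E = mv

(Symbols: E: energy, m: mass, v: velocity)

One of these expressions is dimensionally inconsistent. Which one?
(B)

(A) E = ½mv²: LHS [L^2 M T^-2], RHS [L^2 M T^-2] ✓
(B) E = mv: LHS [L^2 M T^-2], RHS [L M T^-1] ✗

Expression (B) E = mv is dimensionally incorrect.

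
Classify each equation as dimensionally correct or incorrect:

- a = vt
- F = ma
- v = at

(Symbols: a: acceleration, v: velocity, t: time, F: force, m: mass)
Dimensionally correct: F = ma, v = at
Dimensionally incorrect: a = vt
Ordered (correct first, then incorrect): F = ma, v = at, a = vt

- a = vt: LHS [L T^-2], RHS [L] → incorrect ✗
- F = ma: LHS [L M T^-2], RHS [L M T^-2] → correct ✓
- v = at: LHS [L T^-1], RHS [L T^-1] → correct ✓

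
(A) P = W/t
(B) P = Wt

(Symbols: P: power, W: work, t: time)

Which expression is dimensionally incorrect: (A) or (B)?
(B)

(A) P = W/t: LHS [L^2 M T^-3], RHS [L^2 M T^-3] ✓
(B) P = Wt: LHS [L^2 M T^-3], RHS [L^2 M T^-1] ✗

Expression (B) P = Wt is dimensionally incorrect.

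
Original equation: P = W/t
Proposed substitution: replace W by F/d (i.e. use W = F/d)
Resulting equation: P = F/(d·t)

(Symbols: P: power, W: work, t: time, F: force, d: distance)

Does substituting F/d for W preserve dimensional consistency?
No

[W] = [L^2 M T^-2] and [F/d] = [M T^-2]. These differ, so the substitution replaces a quantity by one of different dimensions and the result P = F/(d·t) has LHS [L^2 M T^-3] vs RHS [M T^-3] — inconsistent.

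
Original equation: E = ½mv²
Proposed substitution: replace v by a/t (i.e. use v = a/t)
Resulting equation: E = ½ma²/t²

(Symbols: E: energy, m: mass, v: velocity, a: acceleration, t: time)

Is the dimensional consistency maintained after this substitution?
No

[v] = [L T^-1] and [a/t] = [L T^-3]. These differ, so the substitution replaces a quantity by one of different dimensions and the result E = ½ma²/t² has LHS [L^2 M T^-2] vs RHS [L^2 M T^-6] — inconsistent.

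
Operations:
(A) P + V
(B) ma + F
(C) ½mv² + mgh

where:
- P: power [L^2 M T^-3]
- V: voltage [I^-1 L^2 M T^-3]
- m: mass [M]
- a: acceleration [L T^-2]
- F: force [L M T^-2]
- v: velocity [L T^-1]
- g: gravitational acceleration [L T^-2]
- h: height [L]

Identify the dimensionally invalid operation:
(A) P + V

(A) P + V: P [L^2 M T^-3] and V [I^-1 L^2 M T^-3] — different dimensions cannot be added/subtracted ✗
(B) ma + F: ma [L M T^-2] and F [L M T^-2] — same dimensions ✓
(C) ½mv² + mgh: ½mv² [L^2 M T^-2] and mgh [L^2 M T^-2] — same dimensions ✓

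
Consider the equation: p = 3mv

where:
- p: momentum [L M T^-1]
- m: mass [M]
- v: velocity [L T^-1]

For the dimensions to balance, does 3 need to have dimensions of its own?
No

p has dimensions [L M T^-1] and mv already has dimensions [L M T^-1], so the equation balances without 3 contributing any dimensions. 3 is a pure (dimensionless) number; changing or removing it would not affect dimensional consistency.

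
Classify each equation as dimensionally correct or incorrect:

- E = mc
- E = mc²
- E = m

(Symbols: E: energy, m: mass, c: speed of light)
Dimensionally correct: E = mc²
Dimensionally incorrect: E = mc, E = m
Ordered (correct first, then incorrect): E = mc², E = mc, E = m

- E = mc: LHS [L^2 M T^-2], RHS [L M T^-1] → incorrect ✗
- E = mc²: LHS [L^2 M T^-2], RHS [L^2 M T^-2] → correct ✓
- E = m: LHS [L^2 M T^-2], RHS [M] → incorrect ✗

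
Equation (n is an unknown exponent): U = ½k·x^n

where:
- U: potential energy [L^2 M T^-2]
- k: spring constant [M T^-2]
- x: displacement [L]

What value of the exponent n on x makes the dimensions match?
n = 2

U has dimensions [L^2 M T^-2]; x has dimensions [L].
The rest of the RHS has dimensions [M T^-2], so x^n must supply [L^2].
With n = 2: ½k·x^2 has dimensions [L^2 M T^-2], matching the LHS ✓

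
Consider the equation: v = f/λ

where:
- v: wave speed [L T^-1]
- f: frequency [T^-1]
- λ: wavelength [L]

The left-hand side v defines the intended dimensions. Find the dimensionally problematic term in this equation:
The right-hand side term f/λ

v has dimensions [L T^-1], but f/λ has dimensions [L^-1 T^-1], so the term f/λ is dimensionally wrong for v.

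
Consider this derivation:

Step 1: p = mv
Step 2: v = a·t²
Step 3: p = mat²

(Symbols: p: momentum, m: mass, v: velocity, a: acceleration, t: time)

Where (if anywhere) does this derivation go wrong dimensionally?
Step 2

Step 1: p = mv → LHS [L M T^-1], RHS [L M T^-1] ✓
Step 2: v = a·t² → LHS [L T^-1], RHS [L] ✗

The first dimensional inconsistency appears in step 2: v = a·t²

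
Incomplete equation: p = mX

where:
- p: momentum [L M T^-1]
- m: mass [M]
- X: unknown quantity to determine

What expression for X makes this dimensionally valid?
X = v (velocity), dimensions [L T^-1]

p has dimensions [L M T^-1]; the rest of the RHS (m) has dimensions [M].
So X must have dimensions [L T^-1] — X = v (velocity).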